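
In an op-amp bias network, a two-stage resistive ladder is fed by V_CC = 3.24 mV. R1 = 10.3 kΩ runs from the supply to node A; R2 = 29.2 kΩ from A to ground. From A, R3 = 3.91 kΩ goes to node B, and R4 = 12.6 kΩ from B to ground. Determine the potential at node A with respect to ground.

V_A ≈ 1.64 mV

Looking into the second stage from A: R3 + R4 = 16.51 kΩ appears in parallel with R2.
R2 ‖ (R3+R4) = 10.55 kΩ.
V_A = 3.24 × 10.55/(10.3 + 10.55) = 1.639 mV.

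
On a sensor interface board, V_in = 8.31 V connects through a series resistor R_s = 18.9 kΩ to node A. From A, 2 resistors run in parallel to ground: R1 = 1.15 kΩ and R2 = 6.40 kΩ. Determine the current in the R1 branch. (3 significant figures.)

Parallel bank: R_p = 1/(1/1.15 + 1/6.40) = 0.9748 kΩ.
V_A by voltage divider: V_A = 8.31 × 0.9748/(18.9 + 0.9748) = 0.4076 V.
Branch current I = V_A/R1 = 0.4076/1.15 = 0.3544 mA.

I ≈ 0.354 mA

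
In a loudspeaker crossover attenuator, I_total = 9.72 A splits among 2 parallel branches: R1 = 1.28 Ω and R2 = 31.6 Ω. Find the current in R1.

I ≈ 9.34 A

For two parallel branches, I_k = I_total · (other R)/(sum of R).
So I = 9.72 × 31.6/32.88 = 9.342 A.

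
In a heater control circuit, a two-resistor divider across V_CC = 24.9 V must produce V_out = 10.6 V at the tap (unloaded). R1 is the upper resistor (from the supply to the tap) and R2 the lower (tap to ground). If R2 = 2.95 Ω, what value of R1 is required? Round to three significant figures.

R1 ≈ 3.98 Ω

Required fraction k = V_out/V_CC = 0.4257.
Rearranging, R1 = R2·(1−k)/k = 2.95 × 1.349 = 3.980 Ω.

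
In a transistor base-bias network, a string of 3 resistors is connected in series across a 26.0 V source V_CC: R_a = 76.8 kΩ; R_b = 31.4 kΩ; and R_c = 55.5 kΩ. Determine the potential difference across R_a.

ΣR = 76.8 + 31.4 + 55.5 = 163.7 kΩ.
V = V_CC · R/ΣR = 26.0 × 0.4692 = 12.20 V.

V ≈ 12.2 V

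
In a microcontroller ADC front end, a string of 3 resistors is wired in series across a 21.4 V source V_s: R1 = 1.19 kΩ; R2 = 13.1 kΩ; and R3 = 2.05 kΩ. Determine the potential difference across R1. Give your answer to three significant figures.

V ≈ 1.56 V

Series total: ΣR = 1.19 + 13.1 + 2.05 = 16.34 kΩ.
V = V_s · R/ΣR = 21.4 × 0.07283 = 1.559 V.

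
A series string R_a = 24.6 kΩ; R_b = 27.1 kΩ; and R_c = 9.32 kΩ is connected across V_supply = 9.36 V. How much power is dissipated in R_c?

P ≈ 0.219 mW

ΣR = 61.02 kΩ → I = 9.36/61.02 = 0.1534 mA.
P(R_c) = I²·R_c = (0.1534)² × 9.32 = 0.2193 mW.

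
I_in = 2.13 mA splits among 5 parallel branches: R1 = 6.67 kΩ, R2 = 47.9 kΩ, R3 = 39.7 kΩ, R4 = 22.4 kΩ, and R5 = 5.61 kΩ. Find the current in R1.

I ≈ 0.762 mA

Total conductance ΣG = 1/6.67 + 1/47.9 + 1/39.7 + 1/22.4 + 1/5.61 = 0.4189 (units of 1/kΩ).
Current divider: I(R1) = I_in · G_k/ΣG = 2.13 × (0.1499/0.4189) = 2.13 × 0.3579 = 0.7624 mA.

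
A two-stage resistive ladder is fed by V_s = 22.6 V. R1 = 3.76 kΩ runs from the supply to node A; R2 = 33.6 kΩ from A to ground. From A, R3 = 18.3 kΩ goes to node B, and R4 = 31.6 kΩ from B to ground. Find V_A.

Looking into the second stage from A: R3 + R4 = 49.90 kΩ appears in parallel with R2.
Effective lower resistance at A: R2 ‖ 49.90 = 20.08 kΩ.
V_A = 22.6 × 20.08/(3.76 + 20.08) = 19.04 V.

V_A ≈ 19.0 V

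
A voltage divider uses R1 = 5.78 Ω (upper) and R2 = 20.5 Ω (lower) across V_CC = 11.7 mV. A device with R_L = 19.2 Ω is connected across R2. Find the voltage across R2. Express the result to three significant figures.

The load sits in parallel with R2, giving an effective lower resistance R2' = R2·R_L/(R2+R_L) = 9.914 Ω.
Now apply the divider: V_out = 11.7 × 0.6317 = 7.391 mV.

V_out ≈ 7.39 mV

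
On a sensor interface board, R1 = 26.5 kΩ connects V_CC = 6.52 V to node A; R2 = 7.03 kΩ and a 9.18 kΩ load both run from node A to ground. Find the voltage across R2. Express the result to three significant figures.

V_out ≈ 0.852 V

First combine the lower leg with the load: R2 ‖ R_L = 3.981 kΩ.
Voltage divider with the loaded lower leg: V_out = 6.52 × 3.981/(26.5 + 3.981) = 6.52 × 0.1306 = 0.8516 V.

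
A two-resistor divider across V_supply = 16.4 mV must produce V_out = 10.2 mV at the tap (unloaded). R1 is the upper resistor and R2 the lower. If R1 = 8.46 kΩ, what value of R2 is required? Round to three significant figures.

R2 ≈ 13.9 kΩ

Required fraction k = V_out/V_supply = 0.6220.
Rearranging, R2 = R1·k/(1−k) = 8.46 × 1.645 = 13.92 kΩ.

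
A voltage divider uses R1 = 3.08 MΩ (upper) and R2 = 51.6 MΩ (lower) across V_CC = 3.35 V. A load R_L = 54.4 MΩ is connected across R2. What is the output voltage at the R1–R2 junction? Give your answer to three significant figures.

The load sits in parallel with R2, giving an effective lower resistance R2' = R2·R_L/(R2+R_L) = 26.48 MΩ.
Then V_out = V_CC · R2'/(R1 + R2') = 3.35 × 26.48/29.56 = 3.001 V.
(Unloaded it would be 3.16 V; the load pulls it down.)

V_out ≈ 3.00 V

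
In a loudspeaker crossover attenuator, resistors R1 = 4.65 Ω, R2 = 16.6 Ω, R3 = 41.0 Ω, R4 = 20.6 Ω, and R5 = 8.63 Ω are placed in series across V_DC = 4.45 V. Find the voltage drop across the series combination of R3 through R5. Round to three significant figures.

V ≈ 3.42 V

Total series resistance ΣR = 4.65 + 16.6 + 41.0 + 20.6 + 8.63 = 91.48 Ω.
R_{R3..R5} = 41.0 + 20.6 + 8.63 = 70.23 Ω.
By the voltage-divider rule, V = 4.45 × 70.23/91.48 = 3.416 V.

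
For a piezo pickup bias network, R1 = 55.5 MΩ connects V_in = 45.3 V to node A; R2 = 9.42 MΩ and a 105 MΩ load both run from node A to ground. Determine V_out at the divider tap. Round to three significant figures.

First combine the lower leg with the load: R2 ‖ R_L = 8.644 MΩ.
Now apply the divider: V_out = 45.3 × 0.1348 = 6.105 V.

V_out ≈ 6.10 V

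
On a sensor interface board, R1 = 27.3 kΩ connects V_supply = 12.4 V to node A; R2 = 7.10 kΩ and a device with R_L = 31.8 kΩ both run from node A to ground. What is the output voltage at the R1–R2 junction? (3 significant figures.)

The load sits in parallel with R2, giving an effective lower resistance R2' = R2·R_L/(R2+R_L) = 5.804 kΩ.
Then V_out = V_supply · R2'/(R1 + R2') = 12.4 × 5.804/33.10 = 2.174 V.
(Unloaded it would be 2.56 V; the load pulls it down.)

V_out ≈ 2.17 V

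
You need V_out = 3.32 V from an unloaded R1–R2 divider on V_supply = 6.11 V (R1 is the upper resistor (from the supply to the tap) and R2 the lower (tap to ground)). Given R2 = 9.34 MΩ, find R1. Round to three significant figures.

V_out/V_supply = R2/(R1+R2) = 0.5434.
Rearranging, R1 = R2·(1−k)/k = 9.34 × 0.8404 = 7.849 MΩ.

R1 ≈ 7.85 MΩ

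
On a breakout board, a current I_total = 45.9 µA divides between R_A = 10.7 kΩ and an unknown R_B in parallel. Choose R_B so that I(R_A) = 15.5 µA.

R_B ≈ 5.46 kΩ

Two-branch current divider: I_A = I_total · R_B/(R_A + R_B).
With f = 0.3377, R_B = R_A · f/(1−f) = 10.7 × 0.5099 = 5.456 kΩ.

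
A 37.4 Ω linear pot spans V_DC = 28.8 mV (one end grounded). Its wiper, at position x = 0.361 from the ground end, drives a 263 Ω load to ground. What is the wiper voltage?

The pot divides into 23.90 Ω above the wiper and 13.50 Ω below.
(x·R_p) ‖ R_L = 12.84 Ω.
V_out = 28.8 × 12.84/(23.90 + 12.84) = 10.07 mV.

V_out ≈ 10.1 mV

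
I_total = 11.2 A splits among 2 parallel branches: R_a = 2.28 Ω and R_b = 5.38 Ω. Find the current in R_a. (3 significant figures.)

I ≈ 7.87 A

Two-branch current divider: I_k = I_total · R_other/(R_1 + R_2).
So I = 11.2 × 5.38/7.660 = 7.866 A.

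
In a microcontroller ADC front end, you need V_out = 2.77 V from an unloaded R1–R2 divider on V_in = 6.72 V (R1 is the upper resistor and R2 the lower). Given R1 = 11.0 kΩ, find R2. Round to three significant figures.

R2 ≈ 7.71 kΩ

Required fraction k = V_out/V_in = 0.4122.
R2 = R1 · 0.4122/(1 − 0.4122) = 7.714 kΩ.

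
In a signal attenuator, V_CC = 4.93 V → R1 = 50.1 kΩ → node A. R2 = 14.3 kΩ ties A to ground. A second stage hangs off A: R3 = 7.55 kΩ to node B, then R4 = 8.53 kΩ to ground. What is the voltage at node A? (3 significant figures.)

The second stage (R3 + R4 = 16.08 kΩ) loads node A in parallel with R2.
Effective lower resistance at A: R2 ‖ 16.08 = 7.569 kΩ.
First divider: V_A = V_CC · 7.569/(50.1 + 7.569) = 0.6471 V.

V_A ≈ 0.647 V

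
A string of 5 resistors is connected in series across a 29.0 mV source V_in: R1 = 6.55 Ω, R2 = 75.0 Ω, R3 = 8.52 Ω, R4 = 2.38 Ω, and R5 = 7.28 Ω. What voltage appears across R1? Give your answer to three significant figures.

V ≈ 1.90 mV

ΣR = 6.55 + 75.0 + 8.52 + 2.38 + 7.28 = 99.73 Ω.
V = V_in · R/ΣR = 29.0 × 0.06568 = 1.905 mV.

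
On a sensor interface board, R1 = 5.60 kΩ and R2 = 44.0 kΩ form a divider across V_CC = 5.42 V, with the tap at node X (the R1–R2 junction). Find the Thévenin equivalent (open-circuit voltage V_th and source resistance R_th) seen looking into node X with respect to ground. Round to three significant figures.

With X open, the divider is unloaded: V_th = 5.42 × 44.0/49.60 = 4.808 V.
Zeroing V_CC shorts the top of R1 to ground, so R_th = R1 ‖ R2 = 4.968 kΩ.

V_th ≈ 4.81 V, R_th ≈ 4.97 kΩ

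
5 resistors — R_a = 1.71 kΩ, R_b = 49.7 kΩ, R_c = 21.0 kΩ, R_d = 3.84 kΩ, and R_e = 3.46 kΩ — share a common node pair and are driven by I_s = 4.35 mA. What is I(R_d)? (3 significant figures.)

I ≈ 0.942 mA

ΣG = 1/1.71 + 1/49.7 + 1/21.0 + 1/3.84 + 1/3.46 = 1.202.
R_d takes the fraction G_k/ΣG = 0.2604/1.202 = 0.2167, so I = 4.35 × 0.2167 = 0.9425 mA.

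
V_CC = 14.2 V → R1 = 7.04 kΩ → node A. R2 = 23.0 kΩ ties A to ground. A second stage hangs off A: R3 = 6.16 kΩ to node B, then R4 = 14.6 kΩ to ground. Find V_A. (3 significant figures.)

V_A ≈ 8.63 V

Node A sees R2 in parallel with the series input of stage 2, R3 + R4 = 20.76 kΩ.
Effective lower resistance at A: R2 ‖ 20.76 = 10.91 kΩ.
V_A = 14.2 × 10.91/(7.04 + 10.91) = 8.631 V.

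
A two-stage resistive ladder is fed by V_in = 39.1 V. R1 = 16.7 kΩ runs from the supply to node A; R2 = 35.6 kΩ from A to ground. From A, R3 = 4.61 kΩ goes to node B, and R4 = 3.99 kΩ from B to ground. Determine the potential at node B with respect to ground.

Node A sees R2 in parallel with the series input of stage 2, R3 + R4 = 8.600 kΩ.
Effective lower resistance at A: R2 ‖ 8.600 = 6.927 kΩ.
So V_A = 39.1 × 0.2932 = 11.46 V.
V_B = V_A × 0.4640 = 5.318 V.

V_B ≈ 5.32 V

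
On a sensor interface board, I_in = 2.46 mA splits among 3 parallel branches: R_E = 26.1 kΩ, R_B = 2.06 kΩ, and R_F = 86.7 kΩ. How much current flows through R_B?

I ≈ 2.23 mA

Total conductance ΣG = 1/26.1 + 1/2.06 + 1/86.7 = 0.5353 (units of 1/kΩ).
By the current-divider rule, I = I_in · G_k/ΣG = 2.46 × 0.9069 = 2.231 mA.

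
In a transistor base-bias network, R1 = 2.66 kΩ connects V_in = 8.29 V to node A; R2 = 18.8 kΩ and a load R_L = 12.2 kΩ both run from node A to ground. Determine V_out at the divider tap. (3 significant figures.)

The load sits in parallel with R2, giving an effective lower resistance R2' = R2·R_L/(R2+R_L) = 7.399 kΩ.
Voltage divider with the loaded lower leg: V_out = 8.29 × 7.399/(2.66 + 7.399) = 8.29 × 0.7356 = 6.098 V.

V_out ≈ 6.10 V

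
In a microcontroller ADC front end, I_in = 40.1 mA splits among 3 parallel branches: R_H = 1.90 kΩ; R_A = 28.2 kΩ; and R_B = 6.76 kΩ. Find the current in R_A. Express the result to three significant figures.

Conductances: ΣG = 1/1.90 + 1/28.2 + 1/6.76 = 0.7097 (1/kΩ).
Current divider: I(R_A) = I_in · G_k/ΣG = 40.1 × (0.03546/0.7097) = 40.1 × 0.04997 = 2.004 mA.

I ≈ 2.00 mA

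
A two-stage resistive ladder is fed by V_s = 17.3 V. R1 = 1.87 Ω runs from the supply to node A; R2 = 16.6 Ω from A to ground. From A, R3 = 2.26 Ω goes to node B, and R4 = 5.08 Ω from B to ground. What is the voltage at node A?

Looking into the second stage from A: R3 + R4 = 7.340 Ω appears in parallel with R2.
Effective lower resistance at A: R2 ‖ 7.340 = 5.090 Ω.
First divider: V_A = V_s · 5.090/(1.87 + 5.090) = 12.65 V.

V_A ≈ 12.7 V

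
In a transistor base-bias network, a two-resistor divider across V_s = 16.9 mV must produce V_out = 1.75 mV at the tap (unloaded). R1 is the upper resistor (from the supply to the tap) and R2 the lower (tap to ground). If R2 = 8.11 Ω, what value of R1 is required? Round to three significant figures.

The divider ratio is R2/(R1+R2) = 1.75/16.9 = 0.1036.
Rearranging, R1 = R2·(1−k)/k = 8.11 × 8.657 = 70.21 Ω.

R1 ≈ 70.2 Ω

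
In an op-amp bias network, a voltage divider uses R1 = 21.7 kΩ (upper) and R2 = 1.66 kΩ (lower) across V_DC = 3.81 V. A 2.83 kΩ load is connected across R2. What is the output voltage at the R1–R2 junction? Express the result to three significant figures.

V_out ≈ 0.175 V

The load sits in parallel with R2, giving an effective lower resistance R2' = R2·R_L/(R2+R_L) = 1.046 kΩ.
Then V_out = V_DC · R2'/(R1 + R2') = 3.81 × 1.046/22.75 = 0.1753 V.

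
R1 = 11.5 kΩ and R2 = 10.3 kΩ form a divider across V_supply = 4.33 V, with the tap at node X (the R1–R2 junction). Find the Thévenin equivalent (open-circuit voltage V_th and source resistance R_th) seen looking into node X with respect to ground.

V_th is the unloaded tap voltage: V_supply · R2/(R1+R2) = 4.33 × 0.4725 = 2.046 V.
Looking into X with the source shorted: R_th = R1·R2/(R1+R2) = 11.50 × 10.3/21.80 = 5.433 kΩ.

V_th ≈ 2.05 V, R_th ≈ 5.43 kΩ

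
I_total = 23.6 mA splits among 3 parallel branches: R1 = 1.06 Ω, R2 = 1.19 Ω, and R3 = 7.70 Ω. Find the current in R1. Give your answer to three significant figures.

Conductances: ΣG = 1/1.06 + 1/1.19 + 1/7.70 = 1.914 (1/Ω).
Current divider: I(R1) = I_total · G_k/ΣG = 23.6 × (0.9434/1.914) = 23.6 × 0.4930 = 11.63 mA.

I ≈ 11.6 mA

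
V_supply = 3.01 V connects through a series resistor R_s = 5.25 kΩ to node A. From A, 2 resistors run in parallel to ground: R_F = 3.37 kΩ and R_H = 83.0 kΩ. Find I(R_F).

I ≈ 0.341 mA

Equivalent of the parallel group: R_p = 3.239 kΩ.
Node voltage V_A = V_supply · R_p/(R_s + R_p) = 3.01 × 0.3815 = 1.148 V.
Branch current I = V_A/R_F = 1.148/3.37 = 0.3408 mA.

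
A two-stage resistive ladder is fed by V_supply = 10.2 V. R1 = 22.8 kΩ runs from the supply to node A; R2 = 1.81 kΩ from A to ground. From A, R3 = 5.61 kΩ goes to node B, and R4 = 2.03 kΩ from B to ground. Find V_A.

V_A ≈ 0.615 V

Looking into the second stage from A: R3 + R4 = 7.640 kΩ appears in parallel with R2.
R2 ‖ (R3+R4) = 1.463 kΩ.
First divider: V_A = V_supply · 1.463/(22.8 + 1.463) = 0.6152 V.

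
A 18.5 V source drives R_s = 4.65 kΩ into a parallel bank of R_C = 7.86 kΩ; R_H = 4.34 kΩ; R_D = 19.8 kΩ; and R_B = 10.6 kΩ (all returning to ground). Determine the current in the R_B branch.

Combine the parallel branches: R_p = (1/7.86 + 1/4.34 + 1/19.8 + 1/10.6)⁻¹ = 1.990 kΩ.
Node voltage V_A = V_CC · R_p/(R_s + R_p) = 18.5 × 0.2997 = 5.545 V.
I(R_B) = V_A / R_B = 5.545/10.6 = 0.5231 mA.
(Check via current divider: I_total = 2.786 mA; share G_k/ΣG = 0.1877 → same result.)

I ≈ 0.523 mA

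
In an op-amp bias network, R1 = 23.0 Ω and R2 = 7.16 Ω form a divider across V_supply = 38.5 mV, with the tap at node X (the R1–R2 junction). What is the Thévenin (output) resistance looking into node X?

R_th ≈ 5.46 Ω

Zeroing V_supply shorts the top of R1 to ground, so R_th = R1 ‖ R2 = 5.460 Ω.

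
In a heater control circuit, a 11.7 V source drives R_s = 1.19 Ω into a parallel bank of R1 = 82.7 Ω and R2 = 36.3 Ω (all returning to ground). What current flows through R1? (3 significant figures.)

Parallel bank: R_p = 1/(1/82.7 + 1/36.3) = 25.23 Ω.
Node voltage V_A = V_DC · R_p/(R_s + R_p) = 11.7 × 0.9550 = 11.17 V.
Branch current I = V_A/R1 = 11.17/82.7 = 0.1351 A.

I ≈ 0.135 A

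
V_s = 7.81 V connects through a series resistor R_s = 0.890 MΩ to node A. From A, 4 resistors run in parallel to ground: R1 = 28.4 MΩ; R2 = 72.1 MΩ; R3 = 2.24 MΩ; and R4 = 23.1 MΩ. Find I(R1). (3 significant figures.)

Combine the parallel branches: R_p = (1/28.4 + 1/72.1 + 1/2.24 + 1/23.1)⁻¹ = 1.856 MΩ.
V_A = 7.81 × 1.856/2.746 = 5.279 V.
Branch current I = V_A/R1 = 5.279/28.4 = 0.1859 µA.

I ≈ 0.186 µA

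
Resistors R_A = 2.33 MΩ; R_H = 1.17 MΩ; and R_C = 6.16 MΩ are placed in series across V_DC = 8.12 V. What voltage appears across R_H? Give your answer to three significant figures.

Series total: ΣR = 2.33 + 1.17 + 6.16 = 9.660 MΩ.
Voltage divider: V = V_DC · (1.170 / 9.660) = 8.12 × 0.1211 = 0.9835 V.

V ≈ 0.983 V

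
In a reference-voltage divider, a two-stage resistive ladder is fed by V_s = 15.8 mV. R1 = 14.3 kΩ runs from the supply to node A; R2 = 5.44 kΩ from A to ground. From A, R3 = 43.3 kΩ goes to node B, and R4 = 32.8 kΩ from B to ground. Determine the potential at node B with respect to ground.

V_B ≈ 1.78 mV

Node A sees R2 in parallel with the series input of stage 2, R3 + R4 = 76.10 kΩ.
Effective lower resistance at A: R2 ‖ 76.10 = 5.077 kΩ.
So V_A = 15.8 × 0.2620 = 4.140 mV.
V_B = V_A × 0.4310 = 1.784 mV.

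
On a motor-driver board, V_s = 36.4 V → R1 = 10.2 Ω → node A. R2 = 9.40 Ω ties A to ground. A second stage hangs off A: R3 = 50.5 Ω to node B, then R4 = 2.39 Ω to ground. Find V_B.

V_B ≈ 0.722 V

The second stage (R3 + R4 = 52.89 Ω) loads node A in parallel with R2.
R2 ‖ (R3+R4) = 7.981 Ω.
V_A = 36.4 × 7.981/(10.2 + 7.981) = 15.98 V.
Stage 2 is unloaded, so V_B = V_A · R4/(R3+R4) = 15.98 × 2.39/52.89 = 0.7221 V.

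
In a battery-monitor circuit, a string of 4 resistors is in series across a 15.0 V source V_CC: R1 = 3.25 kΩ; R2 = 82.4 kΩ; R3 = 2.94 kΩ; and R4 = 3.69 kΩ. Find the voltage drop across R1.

Total series resistance ΣR = 3.25 + 82.4 + 2.94 + 3.69 = 92.28 kΩ.
By the voltage-divider rule, V = 15.0 × 3.250/92.28 = 0.5283 V.

V ≈ 0.528 V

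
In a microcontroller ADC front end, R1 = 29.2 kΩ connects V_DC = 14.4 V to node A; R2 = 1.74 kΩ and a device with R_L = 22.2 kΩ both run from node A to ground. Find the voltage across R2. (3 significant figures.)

V_out ≈ 0.754 V

The load sits in parallel with R2, giving an effective lower resistance R2' = R2·R_L/(R2+R_L) = 1.614 kΩ.
Voltage divider with the loaded lower leg: V_out = 14.4 × 1.614/(29.2 + 1.614) = 14.4 × 0.05236 = 0.7540 V.
(Unloaded it would be 0.810 V; the load pulls it down.)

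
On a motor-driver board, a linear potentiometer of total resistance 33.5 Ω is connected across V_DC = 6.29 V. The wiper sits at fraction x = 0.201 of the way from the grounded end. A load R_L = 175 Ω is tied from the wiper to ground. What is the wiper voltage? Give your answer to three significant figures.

V_out ≈ 1.23 V

Split the track: R_lower = x·R_p = 6.734 Ω, R_upper = (1−x)·R_p = 26.77 Ω.
Lower segment in parallel with the load: 6.734 ‖ 175 = 6.484 Ω.
V_out = 6.29 × 6.484/(26.77 + 6.484) = 1.227 V.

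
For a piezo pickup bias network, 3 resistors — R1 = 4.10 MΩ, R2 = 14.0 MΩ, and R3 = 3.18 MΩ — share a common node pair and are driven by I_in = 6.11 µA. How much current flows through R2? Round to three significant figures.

ΣG = 1/4.10 + 1/14.0 + 1/3.18 = 0.6298.
By the current-divider rule, I = I_in · G_k/ΣG = 6.11 × 0.1134 = 0.6930 µA.

I ≈ 0.693 µA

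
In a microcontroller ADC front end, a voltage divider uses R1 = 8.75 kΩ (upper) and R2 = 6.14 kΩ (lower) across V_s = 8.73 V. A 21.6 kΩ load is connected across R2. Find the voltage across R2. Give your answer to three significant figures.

V_out ≈ 3.08 V

The load sits in parallel with R2, giving an effective lower resistance R2' = R2·R_L/(R2+R_L) = 4.781 kΩ.
Then V_out = V_s · R2'/(R1 + R2') = 8.73 × 4.781/13.53 = 3.085 V.
(Unloaded it would be 3.60 V; the load pulls it down.)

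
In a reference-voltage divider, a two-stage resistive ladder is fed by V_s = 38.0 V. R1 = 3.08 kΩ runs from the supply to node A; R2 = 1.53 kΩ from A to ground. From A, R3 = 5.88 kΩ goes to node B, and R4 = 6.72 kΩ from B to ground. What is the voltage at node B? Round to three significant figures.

Looking into the second stage from A: R3 + R4 = 12.60 kΩ appears in parallel with R2.
R2 ‖ (R3+R4) = 1.364 kΩ.
So V_A = 38.0 × 0.3070 = 11.67 V.
Then the unloaded second divider: V_B = V_A × R4/(R3+R4) = 11.67 × 0.5333 = 6.222 V.

V_B ≈ 6.22 V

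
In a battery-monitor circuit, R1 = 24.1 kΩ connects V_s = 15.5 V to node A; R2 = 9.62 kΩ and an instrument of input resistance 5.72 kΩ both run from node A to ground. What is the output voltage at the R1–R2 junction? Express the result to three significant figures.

V_out ≈ 2.01 V

First combine the lower leg with the load: R2 ‖ R_L = 3.587 kΩ.
Then V_out = V_s · R2'/(R1 + R2') = 15.5 × 3.587/27.69 = 2.008 V.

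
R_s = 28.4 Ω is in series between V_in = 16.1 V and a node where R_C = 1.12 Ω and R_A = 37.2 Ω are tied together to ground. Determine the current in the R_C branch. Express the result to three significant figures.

Equivalent of the parallel group: R_p = 1.087 Ω.
Node voltage V_A = V_in · R_p/(R_s + R_p) = 16.1 × 0.03687 = 0.5936 V.
I(R_C) = V_A / R_C = 0.5936/1.12 = 0.5300 A.

I ≈ 0.530 A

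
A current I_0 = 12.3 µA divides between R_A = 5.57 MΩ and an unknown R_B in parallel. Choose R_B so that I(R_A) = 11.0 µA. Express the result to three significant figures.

R_B ≈ 47.1 MΩ

In a two-way split, I_A/I_0 = R_B/(R_A + R_B).
With f = 0.8943, R_B = R_A · f/(1−f) = 5.57 × 8.462 = 47.13 MΩ.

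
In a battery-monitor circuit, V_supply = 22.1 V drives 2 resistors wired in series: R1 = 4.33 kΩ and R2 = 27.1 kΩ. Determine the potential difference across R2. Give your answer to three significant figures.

Series total: ΣR = 4.33 + 27.1 = 31.43 kΩ.
Voltage divider: V = V_supply · (27.10 / 31.43) = 22.1 × 0.8622 = 19.06 V.

V ≈ 19.1 V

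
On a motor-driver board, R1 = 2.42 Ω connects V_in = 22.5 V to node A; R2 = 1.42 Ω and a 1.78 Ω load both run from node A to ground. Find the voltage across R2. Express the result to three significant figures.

R2 ‖ R_L = (1.42 × 1.78)/(1.42 + 1.78) = 0.7899 Ω.
Then V_out = V_in · R2'/(R1 + R2') = 22.5 × 0.7899/3.210 = 5.537 V.

V_out ≈ 5.54 V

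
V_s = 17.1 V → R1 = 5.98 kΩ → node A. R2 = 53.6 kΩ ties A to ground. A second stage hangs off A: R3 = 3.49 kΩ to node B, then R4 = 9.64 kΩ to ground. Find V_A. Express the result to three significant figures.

V_A ≈ 10.9 V

Looking into the second stage from A: R3 + R4 = 13.13 kΩ appears in parallel with R2.
R2 ‖ (R3+R4) = 10.55 kΩ.
V_A = 17.1 × 10.55/(5.98 + 10.55) = 10.91 V.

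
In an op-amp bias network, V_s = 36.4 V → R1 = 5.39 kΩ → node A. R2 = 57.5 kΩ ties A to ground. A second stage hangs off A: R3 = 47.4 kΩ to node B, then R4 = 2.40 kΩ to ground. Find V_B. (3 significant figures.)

V_B ≈ 1.46 V

Node A sees R2 in parallel with the series input of stage 2, R3 + R4 = 49.80 kΩ.
Effective lower resistance at A: R2 ‖ 49.80 = 26.69 kΩ.
V_A = 36.4 × 26.69/(5.39 + 26.69) = 30.28 V.
V_B = V_A × 0.04819 = 1.459 V.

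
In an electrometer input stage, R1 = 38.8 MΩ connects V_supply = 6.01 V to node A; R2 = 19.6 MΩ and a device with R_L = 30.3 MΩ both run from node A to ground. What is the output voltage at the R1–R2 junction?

V_out ≈ 1.41 V

R2 ‖ R_L = (19.6 × 30.3)/(19.6 + 30.3) = 11.90 MΩ.
Voltage divider with the loaded lower leg: V_out = 6.01 × 11.90/(38.8 + 11.90) = 6.01 × 0.2347 = 1.411 V.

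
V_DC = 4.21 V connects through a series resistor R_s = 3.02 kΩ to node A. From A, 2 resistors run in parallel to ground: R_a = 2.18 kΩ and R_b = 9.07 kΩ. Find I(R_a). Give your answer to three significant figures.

I ≈ 0.710 mA

Combine the parallel branches: R_p = (1/2.18 + 1/9.07)⁻¹ = 1.758 kΩ.
V_A by voltage divider: V_A = 4.21 × 1.758/(3.02 + 1.758) = 1.549 V.
I(R_a) = V_A / R_a = 1.549/2.18 = 0.7104 mA.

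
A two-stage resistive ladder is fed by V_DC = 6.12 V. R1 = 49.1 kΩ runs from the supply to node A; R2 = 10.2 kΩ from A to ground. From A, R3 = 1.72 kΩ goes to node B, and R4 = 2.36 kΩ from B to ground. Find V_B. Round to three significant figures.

V_B ≈ 0.198 V

Node A sees R2 in parallel with the series input of stage 2, R3 + R4 = 4.080 kΩ.
Effective lower resistance at A: R2 ‖ 4.080 = 2.914 kΩ.
V_A = 6.12 × 2.914/(49.1 + 2.914) = 0.3429 V.
V_B = V_A × 0.5784 = 0.1983 V.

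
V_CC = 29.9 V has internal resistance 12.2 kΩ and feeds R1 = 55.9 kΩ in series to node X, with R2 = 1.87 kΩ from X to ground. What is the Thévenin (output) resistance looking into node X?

R1' = 12.2 + 55.9 = 68.10 kΩ (source resistance + R1).
With V_CC suppressed (replaced by a short), R_th = R1' ‖ R2 = (68.10 × 1.87)/(68.10 + 1.87) = 1.820 kΩ.

R_th ≈ 1.82 kΩ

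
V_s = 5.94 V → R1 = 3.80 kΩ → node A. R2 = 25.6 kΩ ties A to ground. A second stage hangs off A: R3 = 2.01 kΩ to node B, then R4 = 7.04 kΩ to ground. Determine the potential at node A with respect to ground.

The second stage (R3 + R4 = 9.050 kΩ) loads node A in parallel with R2.
R2 ‖ (R3+R4) = 6.686 kΩ.
V_A = 5.94 × 6.686/(3.80 + 6.686) = 3.787 V.

V_A ≈ 3.79 V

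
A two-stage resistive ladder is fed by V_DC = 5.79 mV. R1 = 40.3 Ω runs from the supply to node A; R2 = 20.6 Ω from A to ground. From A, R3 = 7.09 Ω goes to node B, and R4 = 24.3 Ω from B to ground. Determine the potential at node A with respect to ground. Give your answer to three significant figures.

V_A ≈ 1.37 mV

Looking into the second stage from A: R3 + R4 = 31.39 Ω appears in parallel with R2.
Effective lower resistance at A: R2 ‖ 31.39 = 12.44 Ω.
First divider: V_A = V_DC · 12.44/(40.3 + 12.44) = 1.366 mV.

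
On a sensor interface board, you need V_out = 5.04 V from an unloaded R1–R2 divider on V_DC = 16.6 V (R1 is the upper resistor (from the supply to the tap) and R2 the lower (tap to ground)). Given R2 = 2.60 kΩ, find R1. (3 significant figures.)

R1 ≈ 5.96 kΩ

V_out/V_DC = R2/(R1+R2) = 0.3036.
R1 = R2·(1/k − 1) = 2.60 × 2.294 = 5.963 kΩ.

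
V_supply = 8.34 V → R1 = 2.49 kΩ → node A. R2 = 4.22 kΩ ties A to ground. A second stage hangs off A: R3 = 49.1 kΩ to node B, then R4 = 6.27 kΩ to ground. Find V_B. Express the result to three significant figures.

Looking into the second stage from A: R3 + R4 = 55.37 kΩ appears in parallel with R2.
R2 ‖ (R3+R4) = 3.921 kΩ.
V_A = 8.34 × 3.921/(2.49 + 3.921) = 5.101 V.
V_B = V_A × 0.1132 = 0.5776 V.

V_B ≈ 0.578 V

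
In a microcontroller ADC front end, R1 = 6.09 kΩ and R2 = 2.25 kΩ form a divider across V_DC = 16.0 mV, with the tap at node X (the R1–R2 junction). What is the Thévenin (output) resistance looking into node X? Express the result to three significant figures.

R_th ≈ 1.64 kΩ

With V_DC suppressed (replaced by a short), R_th = R1 ‖ R2 = (6.090 × 2.25)/(6.090 + 2.25) = 1.643 kΩ.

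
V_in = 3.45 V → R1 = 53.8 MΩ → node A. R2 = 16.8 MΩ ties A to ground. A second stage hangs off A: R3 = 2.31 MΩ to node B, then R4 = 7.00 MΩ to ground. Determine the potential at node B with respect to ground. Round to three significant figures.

V_B ≈ 0.260 V

Node A sees R2 in parallel with the series input of stage 2, R3 + R4 = 9.310 MΩ.
Effective lower resistance at A: R2 ‖ 9.310 = 5.990 MΩ.
So V_A = 3.45 × 0.1002 = 0.3457 V.
Then the unloaded second divider: V_B = V_A × R4/(R3+R4) = 0.3457 × 0.7519 = 0.2599 V.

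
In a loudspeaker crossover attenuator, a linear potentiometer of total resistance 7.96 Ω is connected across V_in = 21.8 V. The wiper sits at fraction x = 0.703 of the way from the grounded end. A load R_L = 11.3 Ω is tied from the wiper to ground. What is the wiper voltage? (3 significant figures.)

V_out ≈ 13.4 V

Split the track: R_lower = x·R_p = 5.596 Ω, R_upper = (1−x)·R_p = 2.364 Ω.
Lower segment in parallel with the load: 5.596 ‖ 11.3 = 3.743 Ω.
Loaded-divider output: V_out = 21.8 × 0.6129 = 13.36 V.
(Unloaded: V_out = x·V_in = 15.3 V.)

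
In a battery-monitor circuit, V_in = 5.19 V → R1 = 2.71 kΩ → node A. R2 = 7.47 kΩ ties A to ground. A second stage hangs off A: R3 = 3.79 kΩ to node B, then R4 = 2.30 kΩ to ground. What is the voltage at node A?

The second stage (R3 + R4 = 6.090 kΩ) loads node A in parallel with R2.
Effective lower resistance at A: R2 ‖ 6.090 = 3.355 kΩ.
First divider: V_A = V_in · 3.355/(2.71 + 3.355) = 2.871 V.

V_A ≈ 2.87 V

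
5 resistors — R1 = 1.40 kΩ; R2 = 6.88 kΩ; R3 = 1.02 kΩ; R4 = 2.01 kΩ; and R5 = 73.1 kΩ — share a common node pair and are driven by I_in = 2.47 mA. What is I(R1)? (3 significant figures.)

Conductances: ΣG = 1/1.40 + 1/6.88 + 1/1.02 + 1/2.01 + 1/73.1 = 2.351 (1/kΩ).
By the current-divider rule, I = I_in · G_k/ΣG = 2.47 × 0.3038 = 0.7504 mA.

I ≈ 0.750 mA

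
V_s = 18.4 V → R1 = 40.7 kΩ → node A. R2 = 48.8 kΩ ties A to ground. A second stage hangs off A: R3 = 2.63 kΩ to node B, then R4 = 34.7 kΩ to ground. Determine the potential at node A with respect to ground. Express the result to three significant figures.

The second stage (R3 + R4 = 37.33 kΩ) loads node A in parallel with R2.
R2 ‖ (R3+R4) = 21.15 kΩ.
V_A = 18.4 × 21.15/(40.7 + 21.15) = 6.292 V.

V_A ≈ 6.29 V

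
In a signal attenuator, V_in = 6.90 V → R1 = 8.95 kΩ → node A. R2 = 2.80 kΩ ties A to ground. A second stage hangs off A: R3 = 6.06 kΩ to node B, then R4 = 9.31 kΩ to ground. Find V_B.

V_B ≈ 0.875 V

Node A sees R2 in parallel with the series input of stage 2, R3 + R4 = 15.37 kΩ.
R2 ‖ (R3+R4) = 2.369 kΩ.
First divider: V_A = V_in · 2.369/(8.95 + 2.369) = 1.444 V.
Then the unloaded second divider: V_B = V_A × R4/(R3+R4) = 1.444 × 0.6057 = 0.8746 V.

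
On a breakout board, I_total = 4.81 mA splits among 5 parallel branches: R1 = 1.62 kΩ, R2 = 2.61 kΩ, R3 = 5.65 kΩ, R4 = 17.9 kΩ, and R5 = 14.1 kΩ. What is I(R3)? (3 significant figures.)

Conductances: ΣG = 1/1.62 + 1/2.61 + 1/5.65 + 1/17.9 + 1/14.1 = 1.304 (1/kΩ).
By the current-divider rule, I = I_total · G_k/ΣG = 4.81 × 0.1357 = 0.6528 mA.

I ≈ 0.653 mA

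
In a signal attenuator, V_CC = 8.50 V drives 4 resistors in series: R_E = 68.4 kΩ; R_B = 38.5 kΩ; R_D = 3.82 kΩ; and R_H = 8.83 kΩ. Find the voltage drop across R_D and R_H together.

Total series resistance ΣR = 68.4 + 38.5 + 3.82 + 8.83 = 119.6 kΩ.
R_{R_D..R_H} = 3.82 + 8.83 = 12.65 kΩ.
Voltage divider: V = V_CC · (12.65 / 119.6) = 8.50 × 0.1058 = 0.8994 V.

V ≈ 0.899 V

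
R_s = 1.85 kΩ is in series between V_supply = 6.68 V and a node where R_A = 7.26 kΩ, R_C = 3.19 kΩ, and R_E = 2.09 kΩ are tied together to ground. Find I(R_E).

Equivalent of the parallel group: R_p = 1.076 kΩ.
V_A = 6.68 × 1.076/2.926 = 2.456 V.
I(R_E) = V_A / R_E = 2.456/2.09 = 1.175 mA.

I ≈ 1.18 mA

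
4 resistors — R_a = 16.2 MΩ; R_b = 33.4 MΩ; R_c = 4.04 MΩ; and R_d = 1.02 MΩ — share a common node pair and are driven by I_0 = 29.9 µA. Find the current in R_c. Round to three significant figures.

I ≈ 5.61 µA

Conductances: ΣG = 1/16.2 + 1/33.4 + 1/4.04 + 1/1.02 = 1.320 (1/MΩ).
Current divider: I(R_c) = I_0 · G_k/ΣG = 29.9 × (0.2475/1.320) = 29.9 × 0.1876 = 5.609 µA.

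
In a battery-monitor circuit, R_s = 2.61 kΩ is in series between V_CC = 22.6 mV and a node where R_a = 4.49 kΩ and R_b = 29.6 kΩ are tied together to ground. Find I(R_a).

Equivalent of the parallel group: R_p = 3.899 kΩ.
Node voltage V_A = V_CC · R_p/(R_s + R_p) = 22.6 × 0.5990 = 13.54 mV.
Branch current I = V_A/R_a = 13.54/4.49 = 3.015 µA.
(Check via current divider: I_total = 3.472 µA; share G_k/ΣG = 0.8683 → same result.)

I ≈ 3.01 µA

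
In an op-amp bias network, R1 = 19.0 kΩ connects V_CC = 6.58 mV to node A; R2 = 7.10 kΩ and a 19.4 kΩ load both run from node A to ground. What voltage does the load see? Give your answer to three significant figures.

V_out ≈ 1.41 mV

The load sits in parallel with R2, giving an effective lower resistance R2' = R2·R_L/(R2+R_L) = 5.198 kΩ.
Then V_out = V_CC · R2'/(R1 + R2') = 6.58 × 5.198/24.20 = 1.413 mV.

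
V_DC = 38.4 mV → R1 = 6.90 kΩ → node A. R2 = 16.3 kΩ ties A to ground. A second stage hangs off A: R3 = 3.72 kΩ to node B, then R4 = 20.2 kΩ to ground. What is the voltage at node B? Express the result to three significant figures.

Looking into the second stage from A: R3 + R4 = 23.92 kΩ appears in parallel with R2.
R2 ‖ (R3+R4) = 9.694 kΩ.
First divider: V_A = V_DC · 9.694/(6.90 + 9.694) = 22.43 mV.
V_B = V_A × 0.8445 = 18.94 mV.

V_B ≈ 18.9 mV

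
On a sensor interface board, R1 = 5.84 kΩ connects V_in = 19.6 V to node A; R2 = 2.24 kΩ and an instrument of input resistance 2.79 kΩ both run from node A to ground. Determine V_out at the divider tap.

First combine the lower leg with the load: R2 ‖ R_L = 1.242 kΩ.
Now apply the divider: V_out = 19.6 × 0.1754 = 3.438 V.
(Unloaded it would be 5.43 V; the load pulls it down.)

V_out ≈ 3.44 V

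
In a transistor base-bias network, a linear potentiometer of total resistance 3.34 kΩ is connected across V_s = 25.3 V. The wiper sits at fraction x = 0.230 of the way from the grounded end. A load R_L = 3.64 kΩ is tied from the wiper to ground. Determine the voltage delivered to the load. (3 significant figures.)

The pot divides into 2.572 kΩ above the wiper and 0.7682 kΩ below.
(x·R_p) ‖ R_L = 0.6343 kΩ.
V_out = 25.3 × 0.6343/(2.572 + 0.6343) = 5.006 V.

V_out ≈ 5.01 V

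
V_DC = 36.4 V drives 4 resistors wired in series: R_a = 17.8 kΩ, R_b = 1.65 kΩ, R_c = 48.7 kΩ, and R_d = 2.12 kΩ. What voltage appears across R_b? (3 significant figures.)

V ≈ 0.855 V

ΣR = 17.8 + 1.65 + 48.7 + 2.12 = 70.27 kΩ.
By the voltage-divider rule, V = 36.4 × 1.650/70.27 = 0.8547 V.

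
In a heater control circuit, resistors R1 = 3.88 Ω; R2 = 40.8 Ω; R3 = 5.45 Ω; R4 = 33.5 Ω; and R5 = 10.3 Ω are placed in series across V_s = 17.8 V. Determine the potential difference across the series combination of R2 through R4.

ΣR = 3.88 + 40.8 + 5.45 + 33.5 + 10.3 = 93.93 Ω.
R_{R2..R4} = 40.8 + 5.45 + 33.5 = 79.75 Ω.
By the voltage-divider rule, V = 17.8 × 79.75/93.93 = 15.11 V.

V ≈ 15.1 V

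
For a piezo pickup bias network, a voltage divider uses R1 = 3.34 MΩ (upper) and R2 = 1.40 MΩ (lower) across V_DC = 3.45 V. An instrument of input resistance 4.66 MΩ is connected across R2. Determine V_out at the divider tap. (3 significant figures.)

V_out ≈ 0.841 V

First combine the lower leg with the load: R2 ‖ R_L = 1.077 MΩ.
Then V_out = V_DC · R2'/(R1 + R2') = 3.45 × 1.077/4.417 = 0.8410 V.
(Unloaded it would be 1.02 V; the load pulls it down.)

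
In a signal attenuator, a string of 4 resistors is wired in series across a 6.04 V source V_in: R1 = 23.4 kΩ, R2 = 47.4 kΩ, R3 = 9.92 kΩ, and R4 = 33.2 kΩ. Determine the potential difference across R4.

V ≈ 1.76 V

ΣR = 23.4 + 47.4 + 9.92 + 33.2 = 113.9 kΩ.
By the voltage-divider rule, V = 6.04 × 33.20/113.9 = 1.760 V.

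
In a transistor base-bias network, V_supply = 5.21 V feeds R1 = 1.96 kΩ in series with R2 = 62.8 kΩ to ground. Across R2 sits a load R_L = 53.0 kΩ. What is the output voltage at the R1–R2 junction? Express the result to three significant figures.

V_out ≈ 4.88 V

The load sits in parallel with R2, giving an effective lower resistance R2' = R2·R_L/(R2+R_L) = 28.74 kΩ.
Now apply the divider: V_out = 5.21 × 0.9362 = 4.877 V.
(Unloaded it would be 5.05 V; the load pulls it down.)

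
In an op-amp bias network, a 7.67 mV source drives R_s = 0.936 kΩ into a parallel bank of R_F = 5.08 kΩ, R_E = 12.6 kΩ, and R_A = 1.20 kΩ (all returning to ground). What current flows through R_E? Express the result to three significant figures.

I ≈ 0.299 µA

Combine the parallel branches: R_p = (1/5.08 + 1/12.6 + 1/1.20)⁻¹ = 0.9013 kΩ.
V_A = 7.67 × 0.9013/1.837 = 3.763 mV.
Branch current I = V_A/R_E = 3.763/12.6 = 0.2986 µA.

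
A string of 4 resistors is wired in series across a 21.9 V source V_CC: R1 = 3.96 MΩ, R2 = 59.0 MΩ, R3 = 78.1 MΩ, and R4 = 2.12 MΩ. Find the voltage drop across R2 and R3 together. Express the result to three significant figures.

Series total: ΣR = 3.96 + 59.0 + 78.1 + 2.12 = 143.2 MΩ.
R_{R2..R3} = 59.0 + 78.1 = 137.1 MΩ.
By the voltage-divider rule, V = 21.9 × 137.1/143.2 = 20.97 V.

V ≈ 21.0 V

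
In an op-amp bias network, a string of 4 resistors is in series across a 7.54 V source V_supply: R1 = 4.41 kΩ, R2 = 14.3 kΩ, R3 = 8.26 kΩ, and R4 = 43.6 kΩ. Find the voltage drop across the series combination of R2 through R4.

ΣR = 4.41 + 14.3 + 8.26 + 43.6 = 70.57 kΩ.
R_{R2..R4} = 14.3 + 8.26 + 43.6 = 66.16 kΩ.
By the voltage-divider rule, V = 7.54 × 66.16/70.57 = 7.069 V.

V ≈ 7.07 V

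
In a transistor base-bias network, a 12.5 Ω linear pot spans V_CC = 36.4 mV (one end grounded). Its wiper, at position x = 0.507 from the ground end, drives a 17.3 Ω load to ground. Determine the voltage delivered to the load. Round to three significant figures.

The pot divides into 6.162 Ω above the wiper and 6.338 Ω below.
Lower segment in parallel with the load: 6.338 ‖ 17.3 = 4.638 Ω.
Loaded-divider output: V_out = 36.4 × 0.4294 = 15.63 mV.

V_out ≈ 15.6 mV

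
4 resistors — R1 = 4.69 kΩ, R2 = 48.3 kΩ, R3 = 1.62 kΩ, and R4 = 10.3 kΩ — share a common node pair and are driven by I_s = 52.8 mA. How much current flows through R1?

Conductances: ΣG = 1/4.69 + 1/48.3 + 1/1.62 + 1/10.3 = 0.9483 (1/kΩ).
R1 takes the fraction G_k/ΣG = 0.2132/0.9483 = 0.2248, so I = 52.8 × 0.2248 = 11.87 mA.

I ≈ 11.9 mA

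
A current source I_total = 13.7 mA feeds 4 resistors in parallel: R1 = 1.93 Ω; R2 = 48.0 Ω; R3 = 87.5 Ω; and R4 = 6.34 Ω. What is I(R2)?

Total conductance ΣG = 1/1.93 + 1/48.0 + 1/87.5 + 1/6.34 = 0.7081 (units of 1/Ω).
By the current-divider rule, I = I_total · G_k/ΣG = 13.7 × 0.02942 = 0.4031 mA.

I ≈ 0.403 mA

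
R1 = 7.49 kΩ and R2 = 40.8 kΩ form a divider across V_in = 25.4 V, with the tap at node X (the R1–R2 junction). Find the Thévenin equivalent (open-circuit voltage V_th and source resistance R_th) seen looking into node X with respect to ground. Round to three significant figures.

V_th ≈ 21.5 V, R_th ≈ 6.33 kΩ

Open-circuit (no load on X): V_th = V_in · R2/(R1 + R2) = 25.4 × 40.8/(7.490 + 40.8) = 21.46 V.
Zeroing V_in shorts the top of R1 to ground, so R_th = R1 ‖ R2 = 6.328 kΩ.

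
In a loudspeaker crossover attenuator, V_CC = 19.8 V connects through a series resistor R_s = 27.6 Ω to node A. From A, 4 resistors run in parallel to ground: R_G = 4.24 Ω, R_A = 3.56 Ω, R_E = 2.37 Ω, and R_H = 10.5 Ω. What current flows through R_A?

I ≈ 0.188 A

Parallel bank: R_p = 1/(1/4.24 + 1/3.56 + 1/2.37 + 1/10.5) = 0.9672 Ω.
V_A = 19.8 × 0.9672/28.57 = 0.6704 V.
I(R_A) = V_A / R_A = 0.6704/3.56 = 0.1883 A.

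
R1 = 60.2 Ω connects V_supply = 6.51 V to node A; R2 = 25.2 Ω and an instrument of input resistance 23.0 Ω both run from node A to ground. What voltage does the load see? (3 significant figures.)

V_out ≈ 1.08 V

First combine the lower leg with the load: R2 ‖ R_L = 12.02 Ω.
Now apply the divider: V_out = 6.51 × 0.1665 = 1.084 V.
(Unloaded it would be 1.92 V; the load pulls it down.)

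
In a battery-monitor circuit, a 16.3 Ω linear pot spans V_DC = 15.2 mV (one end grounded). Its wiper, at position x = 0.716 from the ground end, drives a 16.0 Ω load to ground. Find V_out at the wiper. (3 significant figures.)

The pot divides into 4.629 Ω above the wiper and 11.67 Ω below.
(x·R_p) ‖ R_L = 6.748 Ω.
Then V_out = V_DC · 6.748/(4.629 + 6.748) = 9.016 mV.

V_out ≈ 9.02 mV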